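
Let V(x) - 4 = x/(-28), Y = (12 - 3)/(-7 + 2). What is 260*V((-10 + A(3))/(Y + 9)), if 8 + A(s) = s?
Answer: 88985/84 ≈ 1059.3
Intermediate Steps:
Y = -9/5 (Y = 9/(-5) = 9*(-⅕) = -9/5 ≈ -1.8000)
A(s) = -8 + s
V(x) = 4 - x/28 (V(x) = 4 + x/(-28) = 4 + x*(-1/28) = 4 - x/28)
260*V((-10 + A(3))/(Y + 9)) = 260*(4 - (-10 + (-8 + 3))/(28*(-9/5 + 9))) = 260*(4 - (-10 - 5)/(28*36/5)) = 260*(4 - (-15)*5/(28*36)) = 260*(4 - 1/28*(-25/12)) = 260*(4 + 25/336) = 260*(1369/336) = 88985/84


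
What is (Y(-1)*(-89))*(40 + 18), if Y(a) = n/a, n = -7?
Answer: -36134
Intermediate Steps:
Y(a) = -7/a
(Y(-1)*(-89))*(40 + 18) = (-7/(-1)*(-89))*(40 + 18) = (-7*(-1)*(-89))*58 = (7*(-89))*58 = -623*58 = -36134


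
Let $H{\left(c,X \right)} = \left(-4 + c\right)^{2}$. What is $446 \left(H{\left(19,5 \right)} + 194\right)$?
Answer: $186874$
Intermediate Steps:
$446 \left(H{\left(19,5 \right)} + 194\right) = 446 \left(\left(-4 + 19\right)^{2} + 194\right) = 446 \left(15^{2} + 194\right) = 446 \left(225 + 194\right) = 446 \cdot 419 = 186874$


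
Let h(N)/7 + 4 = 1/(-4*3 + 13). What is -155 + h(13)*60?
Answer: -1415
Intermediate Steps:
h(N) = -21 (h(N) = -28 + 7/(-4*3 + 13) = -28 + 7/(-12 + 13) = -28 + 7/1 = -28 + 7*1 = -28 + 7 = -21)
-155 + h(13)*60 = -155 - 21*60 = -155 - 1260 = -1415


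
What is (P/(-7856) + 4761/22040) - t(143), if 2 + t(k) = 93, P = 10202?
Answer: -249121211/2705410 ≈ -92.083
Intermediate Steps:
t(k) = 91 (t(k) = -2 + 93 = 91)
(P/(-7856) + 4761/22040) - t(143) = (10202/(-7856) + 4761/22040) - 1*91 = (10202*(-1/7856) + 4761*(1/22040)) - 91 = (-5101/3928 + 4761/22040) - 91 = -2928901/2705410 - 91 = -249121211/2705410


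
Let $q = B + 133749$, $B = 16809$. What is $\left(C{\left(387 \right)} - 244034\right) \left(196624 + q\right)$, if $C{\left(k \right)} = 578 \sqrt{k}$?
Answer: $-84724212188 + 602013588 \sqrt{43} \approx -8.0777 \cdot 10^{10}$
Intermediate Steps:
$q = 150558$ ($q = 16809 + 133749 = 150558$)
$\left(C{\left(387 \right)} - 244034\right) \left(196624 + q\right) = \left(578 \sqrt{387} - 244034\right) \left(196624 + 150558\right) = \left(578 \cdot 3 \sqrt{43} - 244034\right) 347182 = \left(1734 \sqrt{43} - 244034\right) 347182 = \left(-244034 + 1734 \sqrt{43}\right) 347182 = -84724212188 + 602013588 \sqrt{43}$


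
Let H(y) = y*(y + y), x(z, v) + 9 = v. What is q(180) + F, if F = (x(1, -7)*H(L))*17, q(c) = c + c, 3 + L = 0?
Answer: -4536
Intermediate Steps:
x(z, v) = -9 + v
L = -3 (L = -3 + 0 = -3)
q(c) = 2*c
H(y) = 2*y² (H(y) = y*(2*y) = 2*y²)
F = -4896 (F = ((-9 - 7)*(2*(-3)²))*17 = -32*9*17 = -16*18*17 = -288*17 = -4896)
q(180) + F = 2*180 - 4896 = 360 - 4896 = -4536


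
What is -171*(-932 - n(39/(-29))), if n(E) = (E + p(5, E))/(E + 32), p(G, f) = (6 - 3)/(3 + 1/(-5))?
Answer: 1983524931/12446 ≈ 1.5937e+5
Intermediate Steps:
p(G, f) = 15/14 (p(G, f) = 3/(3 - 1/5) = 3/(14/5) = 3*(5/14) = 15/14)
n(E) = (15/14 + E)/(32 + E) (n(E) = (E + 15/14)/(E + 32) = (15/14 + E)/(32 + E))
-171*(-932 - n(39/(-29))) = -171*(-932 - (15/14 + 39/(-29))/(32 + 39/(-29))) = -171*(-932 - (15/14 + 39*(-1/29))/(32 + 39*(-1/29))) = -171*(-932 - (15/14 - 39/29)/(32 - 39/29)) = -171*(-932 - (-111)/(889/29*406)) = -171*(-932 - 29*(-111)/(889*406)) = -171*(-932 - 1*(-111/12446)) = -171*(-932 + 111/12446) = -171*(-11599561/12446) = 1983524931/12446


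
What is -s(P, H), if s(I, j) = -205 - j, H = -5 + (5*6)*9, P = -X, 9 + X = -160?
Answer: 470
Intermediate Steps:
X = -169 (X = -9 - 160 = -169)
P = 169 (P = -1*(-169) = 169)
H = 265 (H = -5 + 30*9 = -5 + 270 = 265)
-s(P, H) = -(-205 - 1*265) = -(-205 - 265) = -1*(-470) = 470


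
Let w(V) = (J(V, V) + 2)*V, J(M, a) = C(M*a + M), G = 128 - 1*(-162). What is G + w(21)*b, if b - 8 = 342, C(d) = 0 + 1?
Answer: 22340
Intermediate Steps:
G = 290 (G = 128 + 162 = 290)
C(d) = 1
J(M, a) = 1
w(V) = 3*V (w(V) = (1 + 2)*V = 3*V)
b = 350 (b = 8 + 342 = 350)
G + w(21)*b = 290 + (3*21)*350 = 290 + 63*350 = 290 + 22050 = 22340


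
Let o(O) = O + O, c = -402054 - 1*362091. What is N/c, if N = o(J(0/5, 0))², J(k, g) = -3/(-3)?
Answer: -4/764145 ≈ -5.2346e-6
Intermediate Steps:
J(k, g) = 1 (J(k, g) = -3*(-⅓) = 1)
c = -764145 (c = -402054 - 362091 = -764145)
o(O) = 2*O
N = 4 (N = (2*1)² = 2² = 4)
N/c = 4/(-764145) = 4*(-1/764145) = -4/764145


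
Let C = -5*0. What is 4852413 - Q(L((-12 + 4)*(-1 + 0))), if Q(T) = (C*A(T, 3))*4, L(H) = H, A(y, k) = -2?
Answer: 4852413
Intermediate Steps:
C = 0
Q(T) = 0 (Q(T) = (0*(-2))*4 = 0*4 = 0)
4852413 - Q(L((-12 + 4)*(-1 + 0))) = 4852413 - 1*0 = 4852413 + 0 = 4852413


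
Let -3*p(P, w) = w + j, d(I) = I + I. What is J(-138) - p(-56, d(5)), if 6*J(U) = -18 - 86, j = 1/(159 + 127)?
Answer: -12011/858 ≈ -13.999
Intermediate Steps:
d(I) = 2*I
j = 1/286 ≈ 0.0034965
p(P, w) = -1/858 - w/3 (p(P, w) = -(w + 1/286)/3 = -(1/286 + w)/3 = -1/858 - w/3)
J(U) = -52/3 (J(U) = (-18 - 86)/6 = (⅙)*(-104) = -52/3)
J(-138) - p(-56, d(5)) = -52/3 - (-1/858 - 2*5/3) = -52/3 - (-1/858 - ⅓*10) = -52/3 - (-1/858 - 10/3) = -52/3 - 1*(-2861/858) = -52/3 + 2861/858 = -12011/858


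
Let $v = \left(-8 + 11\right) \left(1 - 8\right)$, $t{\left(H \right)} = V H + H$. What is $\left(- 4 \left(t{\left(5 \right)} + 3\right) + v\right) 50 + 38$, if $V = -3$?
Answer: $388$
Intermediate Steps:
$t{\left(H \right)} = - 2 H$ ($t{\left(H \right)} = - 3 H + H = - 2 H$)
$v = -21$ ($v = 3 \left(-7\right) = -21$)
$\left(- 4 \left(t{\left(5 \right)} + 3\right) + v\right) 50 + 38 = \left(- 4 \left(\left(-2\right) 5 + 3\right) - 21\right) 50 + 38 = \left(- 4 \left(-10 + 3\right) - 21\right) 50 + 38 = \left(\left(-4\right) \left(-7\right) - 21\right) 50 + 38 = \left(28 - 21\right) 50 + 38 = 7 \cdot 50 + 38 = 350 + 38 = 388$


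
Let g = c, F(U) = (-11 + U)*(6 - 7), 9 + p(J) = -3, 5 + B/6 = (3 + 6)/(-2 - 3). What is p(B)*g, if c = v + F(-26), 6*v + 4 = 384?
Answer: -1204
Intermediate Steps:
B = -204/5 (B = -30 + 6*((3 + 6)/(-2 - 3)) = -30 + 6*(9/(-5)) = -30 + 6*(9*(-1/5)) = -30 + 6*(-9/5) = -30 - 54/5 = -204/5 ≈ -40.800)
p(J) = -12 (p(J) = -9 - 3 = -12)
v = 190/3 (v = -2/3 + (1/6)*384 = -2/3 + 64 = 190/3 ≈ 63.333)
F(U) = 11 - U (F(U) = (-11 + U)*(-1) = 11 - U)
c = 301/3 (c = 190/3 + (11 - 1*(-26)) = 190/3 + (11 + 26) = 190/3 + 37 = 301/3 ≈ 100.33)
g = 301/3 ≈ 100.33
p(B)*g = -12*301/3 = -1204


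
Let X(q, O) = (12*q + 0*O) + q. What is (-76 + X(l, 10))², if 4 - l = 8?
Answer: 16384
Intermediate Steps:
l = -4 (l = 4 - 1*8 = 4 - 8 = -4)
X(q, O) = 13*q (X(q, O) = (12*q + 0) + q = 12*q + q = 13*q)
(-76 + X(l, 10))² = (-76 + 13*(-4))² = (-76 - 52)² = (-128)² = 16384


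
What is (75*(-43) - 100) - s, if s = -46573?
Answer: 43248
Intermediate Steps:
(75*(-43) - 100) - s = (75*(-43) - 100) - 1*(-46573) = (-3225 - 100) + 46573 = -3325 + 46573 = 43248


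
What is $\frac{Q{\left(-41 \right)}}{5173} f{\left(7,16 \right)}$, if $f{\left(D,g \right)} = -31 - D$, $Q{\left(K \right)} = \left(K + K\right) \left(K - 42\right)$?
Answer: $- \frac{258628}{5173} \approx -49.996$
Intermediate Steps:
$Q{\left(K \right)} = 2 K \left(-42 + K\right)$
$\frac{Q{\left(-41 \right)}}{5173} f{\left(7,16 \right)} = \frac{2 \left(-41\right) \left(-42 - 41\right)}{5173} \left(-31 - 7\right) = 2 \left(-41\right) \left(-83\right) \frac{1}{5173} \left(-31 - 7\right) = 6806 \cdot \frac{1}{5173} \left(-38\right) = \frac{6806}{5173} \left(-38\right) = - \frac{258628}{5173}$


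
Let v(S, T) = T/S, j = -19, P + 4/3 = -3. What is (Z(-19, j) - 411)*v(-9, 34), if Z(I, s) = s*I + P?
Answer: 5542/27 ≈ 205.26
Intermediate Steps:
P = -13/3 (P = -4/3 - 3 = -13/3 ≈ -4.3333)
Z(I, s) = -13/3 + I*s (Z(I, s) = s*I - 13/3 = I*s - 13/3 = -13/3 + I*s)
(Z(-19, j) - 411)*v(-9, 34) = ((-13/3 - 19*(-19)) - 411)*(34/(-9)) = ((-13/3 + 361) - 411)*(34*(-1/9)) = (1070/3 - 411)*(-34/9) = -163/3*(-34/9) = 5542/27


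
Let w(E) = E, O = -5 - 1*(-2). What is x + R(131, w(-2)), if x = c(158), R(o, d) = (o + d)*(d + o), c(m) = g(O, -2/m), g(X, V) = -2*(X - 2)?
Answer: 16651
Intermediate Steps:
O = -3 (O = -5 + 2 = -3)
g(X, V) = 4 - 2*X (g(X, V) = -2*(-2 + X) = 4 - 2*X)
c(m) = 10 (c(m) = 4 - 2*(-3) = 4 + 6 = 10)
R(o, d) = (d + o)**2 (R(o, d) = (d + o)*(d + o) = (d + o)**2)
x = 10
x + R(131, w(-2)) = 10 + (-2 + 131)**2 = 10 + 129**2 = 10 + 16641 = 16651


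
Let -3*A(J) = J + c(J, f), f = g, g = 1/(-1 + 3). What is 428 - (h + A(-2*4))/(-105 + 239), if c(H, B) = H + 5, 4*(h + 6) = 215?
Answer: 687607/1608 ≈ 427.62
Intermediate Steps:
h = 191/4 (h = -6 + (¼)*215 = -6 + 215/4 = 191/4 ≈ 47.750)
g = ½ (g = 1/2 = ½ ≈ 0.50000)
f = ½ ≈ 0.50000
c(H, B) = 5 + H
A(J) = -5/3 - 2*J/3 (A(J) = -(J + (5 + J))/3 = -(5 + 2*J)/3 = -5/3 - 2*J/3)
428 - (h + A(-2*4))/(-105 + 239) = 428 - (191/4 + (-5/3 - (-4)*4/3))/(-105 + 239) = 428 - (191/4 + (-5/3 - ⅔*(-8)))/134 = 428 - (191/4 + (-5/3 + 16/3))/134 = 428 - (191/4 + 11/3)/134 = 428 - 617/(12*134) = 428 - 1*617/1608 = 428 - 617/1608 = 687607/1608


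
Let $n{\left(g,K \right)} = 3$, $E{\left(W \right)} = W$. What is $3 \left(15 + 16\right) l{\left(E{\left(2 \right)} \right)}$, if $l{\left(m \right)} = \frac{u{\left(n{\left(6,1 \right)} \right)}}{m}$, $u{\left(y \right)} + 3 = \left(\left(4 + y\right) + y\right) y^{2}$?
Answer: $\frac{8091}{2} \approx 4045.5$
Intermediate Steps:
$u{\left(y \right)} = -3 + y^{2} \left(4 + 2 y\right)$ ($u{\left(y \right)} = -3 + \left(\left(4 + y\right) + y\right) y^{2} = -3 + \left(4 + 2 y\right) y^{2} = -3 + y^{2} \left(4 + 2 y\right)$)
$l{\left(m \right)} = \frac{87}{m}$ ($l{\left(m \right)} = \frac{-3 + 2 \cdot 3^{3} + 4 \cdot 3^{2}}{m} = \frac{-3 + 2 \cdot 27 + 4 \cdot 9}{m} = \frac{-3 + 54 + 36}{m} = \frac{87}{m}$)
$3 \left(15 + 16\right) l{\left(E{\left(2 \right)} \right)} = 3 \left(15 + 16\right) \frac{87}{2} = 3 \cdot 31 \cdot 87 \cdot \frac{1}{2} = 93 \cdot \frac{87}{2} = \frac{8091}{2}$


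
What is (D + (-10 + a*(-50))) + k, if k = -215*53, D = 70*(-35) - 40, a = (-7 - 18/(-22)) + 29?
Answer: -165395/11 ≈ -15036.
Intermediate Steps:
a = 251/11 (a = (-7 - 18*(-1/22)) + 29 = (-7 + 9/11) + 29 = -68/11 + 29 = 251/11 ≈ 22.818)
D = -2490 (D = -2450 - 40 = -2490)
k = -11395
(D + (-10 + a*(-50))) + k = (-2490 + (-10 + (251/11)*(-50))) - 11395 = (-2490 + (-10 - 12550/11)) - 11395 = (-2490 - 12660/11) - 11395 = -40050/11 - 11395 = -165395/11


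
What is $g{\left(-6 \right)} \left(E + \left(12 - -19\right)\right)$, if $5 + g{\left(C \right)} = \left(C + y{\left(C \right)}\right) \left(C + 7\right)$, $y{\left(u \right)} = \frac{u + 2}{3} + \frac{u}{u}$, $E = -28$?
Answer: $-34$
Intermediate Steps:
$y{\left(u \right)} = \frac{5}{3} + \frac{u}{3}$ ($y{\left(u \right)} = \left(2 + u\right) \frac{1}{3} + 1 = \left(\frac{2}{3} + \frac{u}{3}\right) + 1 = \frac{5}{3} + \frac{u}{3}$)
$g{\left(C \right)} = -5 + \left(7 + C\right) \left(\frac{5}{3} + \frac{4 C}{3}\right)$ ($g{\left(C \right)} = -5 + \left(C + \left(\frac{5}{3} + \frac{C}{3}\right)\right) \left(C + 7\right) = -5 + \left(\frac{5}{3} + \frac{4 C}{3}\right) \left(7 + C\right) = -5 + \left(7 + C\right) \left(\frac{5}{3} + \frac{4 C}{3}\right)$)
$g{\left(-6 \right)} \left(E + \left(12 - -19\right)\right) = \left(\frac{20}{3} + 11 \left(-6\right) + \frac{4 \left(-6\right)^{2}}{3}\right) \left(-28 + \left(12 - -19\right)\right) = \left(\frac{20}{3} - 66 + \frac{4}{3} \cdot 36\right) \left(-28 + \left(12 + 19\right)\right) = \left(\frac{20}{3} - 66 + 48\right) \left(-28 + 31\right) = \left(- \frac{34}{3}\right) 3 = -34$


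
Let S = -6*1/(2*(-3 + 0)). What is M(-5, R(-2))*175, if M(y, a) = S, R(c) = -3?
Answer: 175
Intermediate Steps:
S = 1 (S = -6/((-3*2)) = -6/(-6) = -6*(-1/6) = 1)
M(y, a) = 1
M(-5, R(-2))*175 = 1*175 = 175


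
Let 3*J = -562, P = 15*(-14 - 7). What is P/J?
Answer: 945/562 ≈ 1.6815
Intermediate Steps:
P = -315 (P = 15*(-21) = -315)
J = -562/3 (J = (1/3)*(-562) = -562/3 ≈ -187.33)
P/J = -315/(-562/3) = -315*(-3/562) = 945/562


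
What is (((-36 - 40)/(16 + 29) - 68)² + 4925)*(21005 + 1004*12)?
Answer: 654701296913/2025 ≈ 3.2331e+8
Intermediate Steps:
(((-36 - 40)/(16 + 29) - 68)² + 4925)*(21005 + 1004*12) = ((-76/45 - 68)² + 4925)*(21005 + 12048) = ((-76*1/45 - 68)² + 4925)*33053 = ((-76/45 - 68)² + 4925)*33053 = ((-3136/45)² + 4925)*33053 = (9834496/2025 + 4925)*33053 = (19807621/2025)*33053 = 654701296913/2025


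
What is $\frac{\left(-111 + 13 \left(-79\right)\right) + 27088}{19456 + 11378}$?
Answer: $\frac{4325}{5139} \approx 0.8416$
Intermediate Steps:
$\frac{\left(-111 + 13 \left(-79\right)\right) + 27088}{19456 + 11378} = \frac{\left(-111 - 1027\right) + 27088}{30834} = \left(-1138 + 27088\right) \frac{1}{30834} = 25950 \cdot \frac{1}{30834} = \frac{4325}{5139}$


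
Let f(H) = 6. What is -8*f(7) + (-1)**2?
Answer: -47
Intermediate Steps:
-8*f(7) + (-1)**2 = -8*6 + (-1)**2 = -48 + 1 = -47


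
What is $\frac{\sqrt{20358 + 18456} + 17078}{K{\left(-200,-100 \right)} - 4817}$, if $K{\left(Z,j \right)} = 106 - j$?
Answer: $- \frac{17078}{4611} - \frac{\sqrt{38814}}{4611} \approx -3.7465$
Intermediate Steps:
$\frac{\sqrt{20358 + 18456} + 17078}{K{\left(-200,-100 \right)} - 4817} = \frac{\sqrt{20358 + 18456} + 17078}{\left(106 - -100\right) - 4817} = \frac{\sqrt{38814} + 17078}{\left(106 + 100\right) - 4817} = \frac{17078 + \sqrt{38814}}{206 - 4817} = \frac{17078 + \sqrt{38814}}{-4611} = \left(17078 + \sqrt{38814}\right) \left(- \frac{1}{4611}\right) = - \frac{17078}{4611} - \frac{\sqrt{38814}}{4611}$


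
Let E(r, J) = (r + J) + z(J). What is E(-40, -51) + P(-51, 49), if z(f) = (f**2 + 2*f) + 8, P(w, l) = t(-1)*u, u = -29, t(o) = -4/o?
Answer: 2300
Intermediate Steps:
P(w, l) = -116 (P(w, l) = -4/(-1)*(-29) = -4*(-1)*(-29) = 4*(-29) = -116)
z(f) = 8 + f**2 + 2*f
E(r, J) = 8 + r + J**2 + 3*J (E(r, J) = (r + J) + (8 + J**2 + 2*J) = (J + r) + (8 + J**2 + 2*J) = 8 + r + J**2 + 3*J)
E(-40, -51) + P(-51, 49) = (8 - 40 + (-51)**2 + 3*(-51)) - 116 = (8 - 40 + 2601 - 153) - 116 = 2416 - 116 = 2300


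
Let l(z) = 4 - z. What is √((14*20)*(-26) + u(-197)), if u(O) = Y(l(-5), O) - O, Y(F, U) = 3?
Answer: 2*I*√1770 ≈ 84.143*I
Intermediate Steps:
u(O) = 3 - O
√((14*20)*(-26) + u(-197)) = √((14*20)*(-26) + (3 - 1*(-197))) = √(280*(-26) + (3 + 197)) = √(-7280 + 200) = √(-7080) = 2*I*√1770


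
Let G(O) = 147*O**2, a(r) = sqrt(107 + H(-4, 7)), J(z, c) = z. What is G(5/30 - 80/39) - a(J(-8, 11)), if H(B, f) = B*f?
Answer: 352947/676 - sqrt(79) ≈ 513.22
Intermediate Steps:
a(r) = sqrt(79) (a(r) = sqrt(107 - 4*7) = sqrt(107 - 28) = sqrt(79))
G(5/30 - 80/39) - a(J(-8, 11)) = 147*(5/30 - 80/39)**2 - sqrt(79) = 147*(5*(1/30) - 80*1/39)**2 - sqrt(79) = 147*(1/6 - 80/39)**2 - sqrt(79) = 147*(-49/26)**2 - sqrt(79) = 147*(2401/676) - sqrt(79) = 352947/676 - sqrt(79)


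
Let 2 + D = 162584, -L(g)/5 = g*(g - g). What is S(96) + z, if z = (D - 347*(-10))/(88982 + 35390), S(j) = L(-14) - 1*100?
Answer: -3067787/31093 ≈ -98.665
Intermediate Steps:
L(g) = 0 (L(g) = -5*g*(g - g) = -5*g*0 = -5*0 = 0)
D = 162582 (D = -2 + 162584 = 162582)
S(j) = -100 (S(j) = 0 - 1*100 = 0 - 100 = -100)
z = 41513/31093 (z = (162582 - 347*(-10))/(88982 + 35390) = (162582 + 3470)/124372 = 166052*(1/124372) = 41513/31093 ≈ 1.3351)
S(96) + z = -100 + 41513/31093 = -3067787/31093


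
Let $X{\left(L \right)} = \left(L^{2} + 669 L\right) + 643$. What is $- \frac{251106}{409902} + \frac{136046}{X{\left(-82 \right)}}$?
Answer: $- \frac{11281800423}{3244442647} \approx -3.4773$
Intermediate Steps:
$X{\left(L \right)} = 643 + L^{2} + 669 L$
$- \frac{251106}{409902} + \frac{136046}{X{\left(-82 \right)}} = - \frac{251106}{409902} + \frac{136046}{643 + \left(-82\right)^{2} + 669 \left(-82\right)} = \left(-251106\right) \frac{1}{409902} + \frac{136046}{643 + 6724 - 54858} = - \frac{41851}{68317} + \frac{136046}{-47491} = - \frac{41851}{68317} + 136046 \left(- \frac{1}{47491}\right) = - \frac{41851}{68317} - \frac{136046}{47491} = - \frac{11281800423}{3244442647}$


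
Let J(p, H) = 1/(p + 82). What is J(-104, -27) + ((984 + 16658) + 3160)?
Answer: 457643/22 ≈ 20802.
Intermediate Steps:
J(p, H) = 1/(82 + p)
J(-104, -27) + ((984 + 16658) + 3160) = 1/(82 - 104) + ((984 + 16658) + 3160) = 1/(-22) + (17642 + 3160) = -1/22 + 20802 = 457643/22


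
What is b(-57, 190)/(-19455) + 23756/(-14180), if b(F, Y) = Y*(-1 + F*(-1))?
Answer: -30652409/13793595 ≈ -2.2222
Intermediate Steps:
b(F, Y) = Y*(-1 - F)
b(-57, 190)/(-19455) + 23756/(-14180) = -1*190*(1 - 57)/(-19455) + 23756/(-14180) = -1*190*(-56)*(-1/19455) + 23756*(-1/14180) = 10640*(-1/19455) - 5939/3545 = -2128/3891 - 5939/3545 = -30652409/13793595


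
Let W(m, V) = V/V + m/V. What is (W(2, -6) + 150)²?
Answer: 204304/9 ≈ 22700.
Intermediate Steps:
W(m, V) = 1 + m/V
(W(2, -6) + 150)² = ((-6 + 2)/(-6) + 150)² = (-⅙*(-4) + 150)² = (⅔ + 150)² = (452/3)² = 204304/9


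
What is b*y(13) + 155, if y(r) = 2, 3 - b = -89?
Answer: 339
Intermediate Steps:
b = 92 (b = 3 - 1*(-89) = 3 + 89 = 92)
b*y(13) + 155 = 92*2 + 155 = 184 + 155 = 339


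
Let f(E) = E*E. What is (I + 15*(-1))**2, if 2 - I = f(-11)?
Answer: 17956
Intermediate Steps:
f(E) = E**2
I = -119 (I = 2 - 1*(-11)**2 = 2 - 1*121 = 2 - 121 = -119)
(I + 15*(-1))**2 = (-119 + 15*(-1))**2 = (-119 - 15)**2 = (-134)**2 = 17956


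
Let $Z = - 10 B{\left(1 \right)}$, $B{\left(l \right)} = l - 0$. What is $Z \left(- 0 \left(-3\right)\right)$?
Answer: $0$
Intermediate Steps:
$B{\left(l \right)} = l$ ($B{\left(l \right)} = l + 0 = l$)
$Z = -10$ ($Z = \left(-10\right) 1 = -10$)
$Z \left(- 0 \left(-3\right)\right) = - 10 \left(- 0 \left(-3\right)\right) = - 10 \left(\left(-1\right) 0\right) = \left(-10\right) 0 = 0$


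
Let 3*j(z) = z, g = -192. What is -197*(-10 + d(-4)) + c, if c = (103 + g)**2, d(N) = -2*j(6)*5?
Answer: 13831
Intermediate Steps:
j(z) = z/3
d(N) = -20 (d(N) = -2*6/3*5 = -2*2*5 = -4*5 = -20)
c = 7921 (c = (103 - 192)**2 = (-89)**2 = 7921)
-197*(-10 + d(-4)) + c = -197*(-10 - 20) + 7921 = -197*(-30) + 7921 = 5910 + 7921 = 13831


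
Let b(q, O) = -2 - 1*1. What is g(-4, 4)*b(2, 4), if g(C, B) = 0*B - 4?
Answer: 12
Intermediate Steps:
b(q, O) = -3 (b(q, O) = -2 - 1 = -3)
g(C, B) = -4 (g(C, B) = 0 - 4 = -4)
g(-4, 4)*b(2, 4) = -4*(-3) = 12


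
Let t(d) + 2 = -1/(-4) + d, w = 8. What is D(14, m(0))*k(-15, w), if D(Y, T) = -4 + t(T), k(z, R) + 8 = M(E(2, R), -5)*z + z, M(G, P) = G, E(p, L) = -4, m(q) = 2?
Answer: -555/4 ≈ -138.75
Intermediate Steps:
t(d) = -7/4 + d (t(d) = -2 + (-1/(-4) + d) = -2 + (-1*(-1/4) + d) = -2 + (1/4 + d) = -7/4 + d)
k(z, R) = -8 - 3*z (k(z, R) = -8 + (-4*z + z) = -8 - 3*z)
D(Y, T) = -23/4 + T (D(Y, T) = -4 + (-7/4 + T) = -23/4 + T)
D(14, m(0))*k(-15, w) = (-23/4 + 2)*(-8 - 3*(-15)) = -15*(-8 + 45)/4 = -15/4*37 = -555/4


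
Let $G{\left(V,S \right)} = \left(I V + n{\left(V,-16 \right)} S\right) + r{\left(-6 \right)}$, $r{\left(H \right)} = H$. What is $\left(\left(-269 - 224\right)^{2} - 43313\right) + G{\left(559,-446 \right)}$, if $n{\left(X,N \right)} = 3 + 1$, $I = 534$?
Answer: $496452$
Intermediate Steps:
$n{\left(X,N \right)} = 4$
$G{\left(V,S \right)} = -6 + 4 S + 534 V$ ($G{\left(V,S \right)} = \left(534 V + 4 S\right) - 6 = \left(4 S + 534 V\right) - 6 = -6 + 4 S + 534 V$)
$\left(\left(-269 - 224\right)^{2} - 43313\right) + G{\left(559,-446 \right)} = \left(\left(-269 - 224\right)^{2} - 43313\right) + \left(-6 + 4 \left(-446\right) + 534 \cdot 559\right) = \left(\left(-493\right)^{2} - 43313\right) - -296716 = \left(243049 - 43313\right) + 296716 = 199736 + 296716 = 496452$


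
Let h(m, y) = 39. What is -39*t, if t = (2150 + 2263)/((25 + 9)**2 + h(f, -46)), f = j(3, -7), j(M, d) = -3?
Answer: -172107/1195 ≈ -144.02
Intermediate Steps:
f = -3
t = 4413/1195 (t = (2150 + 2263)/((25 + 9)**2 + 39) = 4413/(34**2 + 39) = 4413/(1156 + 39) = 4413/1195 ≈ 3.6929)
-39*t = -39*4413/1195 = -172107/1195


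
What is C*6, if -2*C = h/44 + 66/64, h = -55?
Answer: 21/32 ≈ 0.65625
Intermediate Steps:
C = 7/64 (C = -(-55/44 + 66/64)/2 = -(-55*1/44 + 66*(1/64))/2 = -(-5/4 + 33/32)/2 = -½*(-7/32) = 7/64 ≈ 0.10938)
C*6 = (7/64)*6 = 21/32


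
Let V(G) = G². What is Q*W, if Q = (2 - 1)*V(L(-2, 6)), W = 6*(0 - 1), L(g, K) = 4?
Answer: -96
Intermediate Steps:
W = -6 (W = 6*(-1) = -6)
Q = 16 (Q = (2 - 1)*4² = 1*16 = 16)
Q*W = 16*(-6) = -96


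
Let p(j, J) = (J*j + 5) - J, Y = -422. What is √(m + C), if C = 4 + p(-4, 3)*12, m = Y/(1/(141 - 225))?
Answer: 22*√73 ≈ 187.97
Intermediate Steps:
p(j, J) = 5 - J + J*j (p(j, J) = (5 + J*j) - J = 5 - J + J*j)
m = 35448 (m = -422/(1/(141 - 225)) = -422/(1/(-84)) = -422/(-1/84) = -422*(-84) = 35448)
C = -116 (C = 4 + (5 - 1*3 + 3*(-4))*12 = 4 + (5 - 3 - 12)*12 = 4 - 10*12 = 4 - 120 = -116)
√(m + C) = √(35448 - 116) = √35332 = 22*√73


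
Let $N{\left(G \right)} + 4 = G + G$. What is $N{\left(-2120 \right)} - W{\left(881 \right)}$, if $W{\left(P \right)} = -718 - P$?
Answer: $-2645$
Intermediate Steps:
$N{\left(G \right)} = -4 + 2 G$ ($N{\left(G \right)} = -4 + \left(G + G\right) = -4 + 2 G$)
$N{\left(-2120 \right)} - W{\left(881 \right)} = \left(-4 + 2 \left(-2120\right)\right) - \left(-718 - 881\right) = \left(-4 - 4240\right) - \left(-718 - 881\right) = -4244 - -1599 = -4244 + 1599 = -2645$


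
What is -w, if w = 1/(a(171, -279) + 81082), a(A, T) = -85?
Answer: -1/80997 ≈ -1.2346e-5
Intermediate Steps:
w = 1/80997 (w = 1/(-85 + 81082) = 1/80997 ≈ 1.2346e-5)
-w = -1*1/80997 = -1/80997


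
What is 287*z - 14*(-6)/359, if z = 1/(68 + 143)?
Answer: 120757/75749 ≈ 1.5942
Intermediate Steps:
z = 1/211 ≈ 0.0047393
287*z - 14*(-6)/359 = 287*(1/211) - 14*(-6)/359 = 287/211 + 84*(1/359) = 287/211 + 84/359 = 120757/75749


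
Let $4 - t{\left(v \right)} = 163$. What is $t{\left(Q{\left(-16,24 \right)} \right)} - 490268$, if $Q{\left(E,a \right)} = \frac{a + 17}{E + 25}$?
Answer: $-490427$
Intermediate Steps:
$Q{\left(E,a \right)} = \frac{17 + a}{25 + E}$
$t{\left(v \right)} = -159$ ($t{\left(v \right)} = 4 - 163 = -159$)
$t{\left(Q{\left(-16,24 \right)} \right)} - 490268 = -159 - 490268 = -490427$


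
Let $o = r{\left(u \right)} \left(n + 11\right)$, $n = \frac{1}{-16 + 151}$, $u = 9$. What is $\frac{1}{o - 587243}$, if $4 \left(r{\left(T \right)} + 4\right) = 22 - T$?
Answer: $- \frac{90}{52852613} \approx -1.7028 \cdot 10^{-6}$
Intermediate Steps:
$n = \frac{1}{135} \approx 0.0074074$
$r{\left(T \right)} = \frac{3}{2} - \frac{T}{4}$ ($r{\left(T \right)} = -4 + \frac{22 - T}{4} = -4 - \left(- \frac{11}{2} + \frac{T}{4}\right) = \frac{3}{2} - \frac{T}{4}$)
$o = - \frac{743}{90}$ ($o = \left(\frac{3}{2} - \frac{9}{4}\right) \left(\frac{1}{135} + 11\right) = \left(\frac{3}{2} - \frac{9}{4}\right) \frac{1486}{135} = \left(- \frac{3}{4}\right) \frac{1486}{135} = - \frac{743}{90} \approx -8.2556$)
$\frac{1}{o - 587243} = \frac{1}{- \frac{743}{90} - 587243} = \frac{1}{- \frac{52852613}{90}} = - \frac{90}{52852613}$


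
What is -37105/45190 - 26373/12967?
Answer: -334587281/117195746 ≈ -2.8549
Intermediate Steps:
-37105/45190 - 26373/12967 = -37105*1/45190 - 26373*1/12967 = -7421/9038 - 26373/12967 = -334587281/117195746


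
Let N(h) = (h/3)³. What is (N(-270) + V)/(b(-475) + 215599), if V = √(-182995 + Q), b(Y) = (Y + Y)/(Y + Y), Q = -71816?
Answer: -3645/1078 + I*√254811/215600 ≈ -3.3813 + 0.0023413*I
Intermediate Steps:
b(Y) = 1 (b(Y) = (2*Y)/((2*Y)) = (2*Y)*(1/(2*Y)) = 1)
V = I*√254811 (V = √(-182995 - 71816) = √(-254811) = I*√254811 ≈ 504.79*I)
N(h) = h³/27 (N(h) = (h*(⅓))³ = (h/3)³ = h³/27)
(N(-270) + V)/(b(-475) + 215599) = ((1/27)*(-270)³ + I*√254811)/(1 + 215599) = ((1/27)*(-19683000) + I*√254811)/215600 = (-729000 + I*√254811)*(1/215600) = -3645/1078 + I*√254811/215600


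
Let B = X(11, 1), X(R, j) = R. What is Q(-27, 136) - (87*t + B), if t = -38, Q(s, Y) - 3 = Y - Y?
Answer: 3298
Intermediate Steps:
Q(s, Y) = 3 (Q(s, Y) = 3 + (Y - Y) = 3 + 0 = 3)
B = 11
Q(-27, 136) - (87*t + B) = 3 - (87*(-38) + 11) = 3 - (-3306 + 11) = 3 - 1*(-3295) = 3 + 3295 = 3298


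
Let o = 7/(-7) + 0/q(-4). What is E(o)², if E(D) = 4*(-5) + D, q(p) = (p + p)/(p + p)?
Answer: 441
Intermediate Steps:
q(p) = 1 (q(p) = (2*p)/((2*p)) = (2*p)*(1/(2*p)) = 1)
o = -1 (o = 7/(-7) + 0/1 = 7*(-⅐) + 0*1 = -1 + 0 = -1)
E(D) = -20 + D
E(o)² = (-20 - 1)² = (-21)² = 441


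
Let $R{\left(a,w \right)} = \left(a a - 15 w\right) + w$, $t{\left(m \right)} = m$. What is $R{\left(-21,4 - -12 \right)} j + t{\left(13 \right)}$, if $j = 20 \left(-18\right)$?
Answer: $-78107$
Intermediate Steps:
$R{\left(a,w \right)} = a^{2} - 14 w$ ($R{\left(a,w \right)} = \left(a^{2} - 15 w\right) + w = a^{2} - 14 w$)
$j = -360$
$R{\left(-21,4 - -12 \right)} j + t{\left(13 \right)} = \left(\left(-21\right)^{2} - 14 \left(4 - -12\right)\right) \left(-360\right) + 13 = \left(441 - 14 \left(4 + 12\right)\right) \left(-360\right) + 13 = \left(441 - 224\right) \left(-360\right) + 13 = 217 \left(-360\right) + 13 = -78120 + 13 = -78107$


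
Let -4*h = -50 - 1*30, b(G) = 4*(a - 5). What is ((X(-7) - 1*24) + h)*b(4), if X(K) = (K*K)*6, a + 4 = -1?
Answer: -11600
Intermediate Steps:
a = -5 (a = -4 - 1 = -5)
b(G) = -40 (b(G) = 4*(-5 - 5) = 4*(-10) = -40)
h = 20 (h = -(-50 - 1*30)/4 = -(-50 - 30)/4 = -1/4*(-80) = 20)
X(K) = 6*K**2 (X(K) = K**2*6 = 6*K**2)
((X(-7) - 1*24) + h)*b(4) = ((6*(-7)**2 - 1*24) + 20)*(-40) = ((6*49 - 24) + 20)*(-40) = ((294 - 24) + 20)*(-40) = (270 + 20)*(-40) = 290*(-40) = -11600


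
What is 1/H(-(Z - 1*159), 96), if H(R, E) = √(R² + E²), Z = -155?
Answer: √26953/53906 ≈ 0.0030456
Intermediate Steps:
H(R, E) = √(E² + R²)
1/H(-(Z - 1*159), 96) = 1/(√(96² + (-(-155 - 1*159))²)) = 1/(√(9216 + (-(-155 - 159))²)) = 1/(√(9216 + (-1*(-314))²)) = 1/(√(9216 + 314²)) = 1/(√(9216 + 98596)) = 1/(√107812) = 1/(2*√26953) = √26953/53906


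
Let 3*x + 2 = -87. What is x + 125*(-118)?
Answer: -44339/3 ≈ -14780.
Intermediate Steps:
x = -89/3 (x = -2/3 + (1/3)*(-87) = -2/3 - 29 = -89/3 ≈ -29.667)
x + 125*(-118) = -89/3 + 125*(-118) = -89/3 - 14750 = -44339/3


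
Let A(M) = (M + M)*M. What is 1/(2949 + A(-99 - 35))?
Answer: 1/38861 ≈ 2.5733e-5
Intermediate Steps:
A(M) = 2*M**2 (A(M) = (2*M)*M = 2*M**2)
1/(2949 + A(-99 - 35)) = 1/(2949 + 2*(-99 - 35)**2) = 1/(2949 + 2*(-134)**2) = 1/(2949 + 2*17956) = 1/(2949 + 35912) = 1/38861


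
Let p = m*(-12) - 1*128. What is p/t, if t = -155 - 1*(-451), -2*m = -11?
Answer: -97/148 ≈ -0.65541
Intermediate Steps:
m = 11/2 (m = -1/2*(-11) = 11/2 ≈ 5.5000)
t = 296 (t = -155 + 451 = 296)
p = -194 (p = (11/2)*(-12) - 1*128 = -66 - 128 = -194)
p/t = -194/296 = -194*1/296 = -97/148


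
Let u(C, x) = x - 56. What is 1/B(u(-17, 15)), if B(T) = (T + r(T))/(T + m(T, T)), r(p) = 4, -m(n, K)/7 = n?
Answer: -246/37 ≈ -6.6487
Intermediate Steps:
m(n, K) = -7*n
u(C, x) = -56 + x
B(T) = -(4 + T)/(6*T) (B(T) = (T + 4)/(T - 7*T) = (4 + T)/((-6*T)) = (4 + T)*(-1/(6*T)) = -(4 + T)/(6*T))
1/B(u(-17, 15)) = 1/((-4 - (-56 + 15))/(6*(-56 + 15))) = 1/((⅙)*(-4 - 1*(-41))/(-41)) = 1/((⅙)*(-1/41)*(-4 + 41)) = 1/((⅙)*(-1/41)*37) = 1/(-37/246) = -246/37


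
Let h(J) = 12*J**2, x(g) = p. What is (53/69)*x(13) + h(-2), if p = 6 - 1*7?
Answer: 3259/69 ≈ 47.232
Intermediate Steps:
p = -1 (p = 6 - 7 = -1)
x(g) = -1
(53/69)*x(13) + h(-2) = (53/69)*(-1) + 12*(-2)**2 = (53*(1/69))*(-1) + 12*4 = (53/69)*(-1) + 48 = -53/69 + 48 = 3259/69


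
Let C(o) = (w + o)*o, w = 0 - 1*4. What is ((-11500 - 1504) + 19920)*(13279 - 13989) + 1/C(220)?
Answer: -233340307199/47520 ≈ -4.9104e+6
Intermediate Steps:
w = -4 (w = 0 - 4 = -4)
C(o) = o*(-4 + o) (C(o) = (-4 + o)*o = o*(-4 + o))
((-11500 - 1504) + 19920)*(13279 - 13989) + 1/C(220) = ((-11500 - 1504) + 19920)*(13279 - 13989) + 1/(220*(-4 + 220)) = (-13004 + 19920)*(-710) + 1/(220*216) = 6916*(-710) + 1/47520 = -4910360 + 1/47520 = -233340307199/47520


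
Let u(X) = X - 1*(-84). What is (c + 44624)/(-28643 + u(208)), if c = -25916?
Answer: -18708/28351 ≈ -0.65987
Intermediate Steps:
u(X) = 84 + X (u(X) = X + 84 = 84 + X)
(c + 44624)/(-28643 + u(208)) = (-25916 + 44624)/(-28643 + (84 + 208)) = 18708/(-28643 + 292) = 18708/(-28351) = 18708*(-1/28351) = -18708/28351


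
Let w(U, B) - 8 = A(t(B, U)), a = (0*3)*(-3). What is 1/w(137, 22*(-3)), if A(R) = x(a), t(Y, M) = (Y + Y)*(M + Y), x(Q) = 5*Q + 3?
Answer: 1/11 ≈ 0.090909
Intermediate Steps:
a = 0 (a = 0*(-3) = 0)
x(Q) = 3 + 5*Q
t(Y, M) = 2*Y*(M + Y) (t(Y, M) = (2*Y)*(M + Y) = 2*Y*(M + Y))
A(R) = 3 (A(R) = 3 + 5*0 = 3 + 0 = 3)
w(U, B) = 11 (w(U, B) = 8 + 3 = 11)
1/w(137, 22*(-3)) = 1/11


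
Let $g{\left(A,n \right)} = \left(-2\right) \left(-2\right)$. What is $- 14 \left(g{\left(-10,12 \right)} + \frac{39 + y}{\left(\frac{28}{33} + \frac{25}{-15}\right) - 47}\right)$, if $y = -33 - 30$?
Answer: $- \frac{16576}{263} \approx -63.027$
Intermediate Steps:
$y = -63$
$g{\left(A,n \right)} = 4$
$- 14 \left(g{\left(-10,12 \right)} + \frac{39 + y}{\left(\frac{28}{33} + \frac{25}{-15}\right) - 47}\right) = - 14 \left(4 + \frac{39 - 63}{\left(\frac{28}{33} + \frac{25}{-15}\right) - 47}\right) = - 14 \left(4 - \frac{24}{\left(28 \cdot \frac{1}{33} + 25 \left(- \frac{1}{15}\right)\right) - 47}\right) = - 14 \left(4 - \frac{24}{\left(\frac{28}{33} - \frac{5}{3}\right) - 47}\right) = - 14 \left(4 - \frac{24}{- \frac{9}{11} - 47}\right) = - 14 \left(4 - \frac{24}{- \frac{526}{11}}\right) = - 14 \left(4 - - \frac{132}{263}\right) = - 14 \left(4 + \frac{132}{263}\right) = \left(-14\right) \frac{1184}{263} = - \frac{16576}{263}$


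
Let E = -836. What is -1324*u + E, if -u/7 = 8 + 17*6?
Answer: 1018644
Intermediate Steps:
u = -770 (u = -7*(8 + 17*6) = -7*(8 + 102) = -7*110 = -770)
-1324*u + E = -1324*(-770) - 836 = 1019480 - 836 = 1018644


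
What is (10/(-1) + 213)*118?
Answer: 23954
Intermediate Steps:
(10/(-1) + 213)*118 = (-1*10 + 213)*118 = (-10 + 213)*118 = 203*118 = 23954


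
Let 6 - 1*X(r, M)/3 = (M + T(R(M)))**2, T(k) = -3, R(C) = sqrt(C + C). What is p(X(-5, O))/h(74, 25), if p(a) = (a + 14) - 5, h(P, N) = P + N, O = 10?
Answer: -40/33 ≈ -1.2121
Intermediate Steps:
R(C) = sqrt(2)*sqrt(C) (R(C) = sqrt(2*C) = sqrt(2)*sqrt(C))
X(r, M) = 18 - 3*(-3 + M)**2 (X(r, M) = 18 - 3*(M - 3)**2 = 18 - 3*(-3 + M)**2)
h(P, N) = N + P
p(a) = 9 + a (p(a) = (14 + a) - 5 = 9 + a)
p(X(-5, O))/h(74, 25) = (9 + (18 - 3*(-3 + 10)**2))/(25 + 74) = (9 + (18 - 3*7**2))/99 = (9 + (18 - 3*49))*(1/99) = (9 + (18 - 147))*(1/99) = (9 - 129)*(1/99) = -120*1/99 = -40/33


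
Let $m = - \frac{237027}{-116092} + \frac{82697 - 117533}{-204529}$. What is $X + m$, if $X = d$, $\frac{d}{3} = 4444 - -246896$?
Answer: $\frac{17903639630361555}{23744180668} \approx 7.5402 \cdot 10^{5}$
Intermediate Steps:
$d = 754020$ ($d = 3 \left(4444 - -246896\right) = 3 \left(4444 + 246896\right) = 3 \cdot 251340 = 754020$)
$X = 754020$
$m = \frac{52523076195}{23744180668}$ ($m = \left(-237027\right) \left(- \frac{1}{116092}\right) + \left(82697 - 117533\right) \left(- \frac{1}{204529}\right) = \frac{237027}{116092} - - \frac{34836}{204529} = \frac{237027}{116092} + \frac{34836}{204529} = \frac{52523076195}{23744180668} \approx 2.212$)
$X + m = 754020 + \frac{52523076195}{23744180668} = \frac{17903639630361555}{23744180668}$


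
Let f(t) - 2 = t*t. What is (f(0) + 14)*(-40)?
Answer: -640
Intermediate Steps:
f(t) = 2 + t² (f(t) = 2 + t*t = 2 + t²)
(f(0) + 14)*(-40) = ((2 + 0²) + 14)*(-40) = ((2 + 0) + 14)*(-40) = (2 + 14)*(-40) = 16*(-40) = -640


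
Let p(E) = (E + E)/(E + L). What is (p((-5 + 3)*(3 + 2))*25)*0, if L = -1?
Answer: 0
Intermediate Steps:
p(E) = 2*E/(-1 + E) (p(E) = (E + E)/(E - 1) = (2*E)/(-1 + E) = 2*E/(-1 + E))
(p((-5 + 3)*(3 + 2))*25)*0 = ((2*((-5 + 3)*(3 + 2))/(-1 + (-5 + 3)*(3 + 2)))*25)*0 = ((2*(-2*5)/(-1 - 2*5))*25)*0 = ((2*(-10)/(-1 - 10))*25)*0 = ((2*(-10)/(-11))*25)*0 = ((2*(-10)*(-1/11))*25)*0 = ((20/11)*25)*0 = (500/11)*0 = 0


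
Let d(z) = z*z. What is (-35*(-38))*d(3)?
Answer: 11970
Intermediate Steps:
d(z) = z²
(-35*(-38))*d(3) = -35*(-38)*3² = 1330*9 = 11970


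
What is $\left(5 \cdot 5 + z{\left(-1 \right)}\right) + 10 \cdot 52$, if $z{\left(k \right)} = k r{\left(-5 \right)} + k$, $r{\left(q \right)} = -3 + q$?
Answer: $552$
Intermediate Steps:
$z{\left(k \right)} = - 7 k$ ($z{\left(k \right)} = k \left(-3 - 5\right) + k = k \left(-8\right) + k = - 8 k + k = - 7 k$)
$\left(5 \cdot 5 + z{\left(-1 \right)}\right) + 10 \cdot 52 = \left(5 \cdot 5 - -7\right) + 10 \cdot 52 = \left(25 + 7\right) + 520 = 32 + 520 = 552$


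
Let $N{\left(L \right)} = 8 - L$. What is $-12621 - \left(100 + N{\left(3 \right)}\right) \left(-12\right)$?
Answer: $-11361$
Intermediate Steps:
$-12621 - \left(100 + N{\left(3 \right)}\right) \left(-12\right) = -12621 - \left(100 + \left(8 - 3\right)\right) \left(-12\right) = -12621 - \left(100 + 5\right) \left(-12\right) = -12621 - 105 \left(-12\right) = -12621 - -1260 = -12621 + 1260 = -11361$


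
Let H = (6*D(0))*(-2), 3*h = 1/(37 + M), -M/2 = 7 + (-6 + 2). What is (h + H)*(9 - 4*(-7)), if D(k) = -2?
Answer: 82621/93 ≈ 888.40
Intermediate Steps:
M = -6 (M = -2*(7 + (-6 + 2)) = -2*(7 - 4) = -2*3 = -6)
h = 1/93 (h = 1/(3*(37 - 6)) = (1/3)/31 = (1/3)*(1/31) = 1/93 ≈ 0.010753)
H = 24 (H = (6*(-2))*(-2) = -12*(-2) = 24)
(h + H)*(9 - 4*(-7)) = (1/93 + 24)*(9 - 4*(-7)) = 2233*(9 - 1*(-28))/93 = 2233*(9 + 28)/93 = (2233/93)*37 = 82621/93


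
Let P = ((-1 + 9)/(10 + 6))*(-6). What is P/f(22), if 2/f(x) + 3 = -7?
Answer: 15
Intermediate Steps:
f(x) = -⅕ (f(x) = 2/(-3 - 7) = 2/(-10) = 2*(-⅒) = -⅕)
P = -3 (P = (8/16)*(-6) = (8*(1/16))*(-6) = (½)*(-6) = -3)
P/f(22) = -3/(-⅕) = -3*(-5) = 15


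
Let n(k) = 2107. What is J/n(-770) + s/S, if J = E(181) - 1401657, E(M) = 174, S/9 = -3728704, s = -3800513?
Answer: -959661831253/1443008448 ≈ -665.04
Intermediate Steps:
S = -33558336 (S = 9*(-3728704) = -33558336)
J = -1401483 (J = 174 - 1401657 = -1401483)
J/n(-770) + s/S = -1401483/2107 - 3800513/(-33558336) = -1401483*1/2107 - 3800513*(-1/33558336) = -1401483/2107 + 3800513/33558336 = -959661831253/1443008448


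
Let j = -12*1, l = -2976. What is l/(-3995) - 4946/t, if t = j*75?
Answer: 2243767/359550 ≈ 6.2405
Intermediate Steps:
j = -12
t = -900 (t = -12*75 = -900)
l/(-3995) - 4946/t = -2976/(-3995) - 4946/(-900) = -2976*(-1/3995) - 4946*(-1/900) = 2976/3995 + 2473/450 = 2243767/359550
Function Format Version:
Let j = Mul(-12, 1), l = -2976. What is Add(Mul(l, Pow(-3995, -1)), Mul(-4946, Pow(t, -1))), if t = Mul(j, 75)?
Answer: Rational(2243767, 359550) ≈ 6.2405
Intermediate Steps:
j = -12
t = -900 (t = Mul(-12, 75) = -900)
Add(Mul(l, Pow(-3995, -1)), Mul(-4946, Pow(t, -1))) = Add(Mul(-2976, Pow(-3995, -1)), Mul(-4946, Pow(-900, -1))) = Add(Mul(-2976, Rational(-1, 3995)), Mul(-4946, Rational(-1, 900))) = Add(Rational(2976, 3995), Rational(2473, 450)) = Rational(2243767, 359550)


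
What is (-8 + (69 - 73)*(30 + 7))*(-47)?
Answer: 7332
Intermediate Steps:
(-8 + (69 - 73)*(30 + 7))*(-47) = (-8 - 4*37)*(-47) = (-8 - 148)*(-47) = -156*(-47) = 7332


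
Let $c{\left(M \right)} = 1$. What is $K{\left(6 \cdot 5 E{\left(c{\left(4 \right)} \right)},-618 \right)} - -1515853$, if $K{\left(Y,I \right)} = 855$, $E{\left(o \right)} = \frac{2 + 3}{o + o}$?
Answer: $1516708$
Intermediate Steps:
$E{\left(o \right)} = \frac{5}{2 o}$
$K{\left(6 \cdot 5 E{\left(c{\left(4 \right)} \right)},-618 \right)} - -1515853 = 855 - -1515853 = 855 + 1515853 = 1516708$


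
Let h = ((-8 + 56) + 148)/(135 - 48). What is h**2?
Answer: 38416/7569 ≈ 5.0754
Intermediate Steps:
h = 196/87 (h = (48 + 148)/87 = 196*(1/87) = 196/87 ≈ 2.2529)
h**2 = (196/87)**2 = 38416/7569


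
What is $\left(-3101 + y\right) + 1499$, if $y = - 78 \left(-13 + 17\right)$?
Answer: $-1914$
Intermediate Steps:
$y = -312$ ($y = \left(-78\right) 4 = -312$)
$\left(-3101 + y\right) + 1499 = \left(-3101 - 312\right) + 1499 = -3413 + 1499 = -1914$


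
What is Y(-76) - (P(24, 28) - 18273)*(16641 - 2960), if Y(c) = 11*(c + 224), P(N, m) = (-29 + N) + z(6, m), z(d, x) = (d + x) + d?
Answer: 249515706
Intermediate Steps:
z(d, x) = x + 2*d
P(N, m) = -17 + N + m (P(N, m) = (-29 + N) + (m + 2*6) = (-29 + N) + (m + 12) = (-29 + N) + (12 + m) = -17 + N + m)
Y(c) = 2464 + 11*c (Y(c) = 11*(224 + c) = 2464 + 11*c)
Y(-76) - (P(24, 28) - 18273)*(16641 - 2960) = (2464 + 11*(-76)) - ((-17 + 24 + 28) - 18273)*(16641 - 2960) = (2464 - 836) - (35 - 18273)*13681 = 1628 - (-18238)*13681 = 1628 - 1*(-249514078) = 1628 + 249514078 = 249515706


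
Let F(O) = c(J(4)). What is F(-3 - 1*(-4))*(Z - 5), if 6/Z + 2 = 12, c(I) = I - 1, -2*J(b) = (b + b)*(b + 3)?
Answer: 638/5 ≈ 127.60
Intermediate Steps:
J(b) = -b*(3 + b) (J(b) = -(b + b)*(b + 3)/2 = -2*b*(3 + b)/2 = -b*(3 + b))
c(I) = -1 + I
Z = ⅗ (Z = 6/(-2 + 12) = 6/10 = 6*(⅒) = ⅗ ≈ 0.60000)
F(O) = -29 (F(O) = -1 - 1*4*(3 + 4) = -1 - 1*4*7 = -1 - 28 = -29)
F(-3 - 1*(-4))*(Z - 5) = -29*(⅗ - 5) = -29*(-22/5) = 638/5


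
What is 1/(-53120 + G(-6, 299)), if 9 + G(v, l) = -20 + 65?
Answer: -1/53084 ≈ -1.8838e-5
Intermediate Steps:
G(v, l) = 36 (G(v, l) = -9 + (-20 + 65) = -9 + 45 = 36)
1/(-53120 + G(-6, 299)) = 1/(-53120 + 36) = 1/(-53084) = -1/53084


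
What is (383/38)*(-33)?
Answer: -12639/38 ≈ -332.61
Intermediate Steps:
(383/38)*(-33) = -12639/38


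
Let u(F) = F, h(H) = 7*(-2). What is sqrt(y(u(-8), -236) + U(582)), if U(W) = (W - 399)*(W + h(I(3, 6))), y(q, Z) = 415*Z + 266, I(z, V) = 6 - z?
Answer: sqrt(6270) ≈ 79.183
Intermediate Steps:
h(H) = -14
y(q, Z) = 266 + 415*Z
U(W) = (-399 + W)*(-14 + W) (U(W) = (W - 399)*(W - 14) = (-399 + W)*(-14 + W))
sqrt(y(u(-8), -236) + U(582)) = sqrt((266 + 415*(-236)) + (5586 + 582**2 - 413*582)) = sqrt((266 - 97940) + (5586 + 338724 - 240366)) = sqrt(-97674 + 103944) = sqrt(6270)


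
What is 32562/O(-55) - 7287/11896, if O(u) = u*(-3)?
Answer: 128718399/654280 ≈ 196.73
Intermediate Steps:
O(u) = -3*u
32562/O(-55) - 7287/11896 = 32562/((-3*(-55))) - 7287/11896 = 32562/165 - 7287*1/11896 = 32562*(1/165) - 7287/11896 = 10854/55 - 7287/11896 = 128718399/654280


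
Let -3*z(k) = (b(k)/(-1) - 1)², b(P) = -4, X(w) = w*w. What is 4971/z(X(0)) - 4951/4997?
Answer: -8284980/4997 ≈ -1658.0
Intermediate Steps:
X(w) = w²
z(k) = -3 (z(k) = -(-4/(-1) - 1)²/3 = -(-4*(-1) - 1)²/3 = -(4 - 1)²/3 = -⅓*3² = -⅓*9 = -3)
4971/z(X(0)) - 4951/4997 = 4971/(-3) - 4951/4997 = 4971*(-⅓) - 4951*1/4997 = -1657 - 4951/4997 = -8284980/4997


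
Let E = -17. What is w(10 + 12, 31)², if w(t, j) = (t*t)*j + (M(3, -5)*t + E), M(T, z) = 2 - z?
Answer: 229249881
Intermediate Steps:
w(t, j) = -17 + 7*t + j*t² (w(t, j) = (t*t)*j + ((2 - 1*(-5))*t - 17) = t²*j + ((2 + 5)*t - 17) = j*t² + (7*t - 17) = j*t² + (-17 + 7*t) = -17 + 7*t + j*t²)
w(10 + 12, 31)² = (-17 + 7*(10 + 12) + 31*(10 + 12)²)² = (-17 + 7*22 + 31*22²)² = (-17 + 154 + 31*484)² = (-17 + 154 + 15004)² = 15141² = 229249881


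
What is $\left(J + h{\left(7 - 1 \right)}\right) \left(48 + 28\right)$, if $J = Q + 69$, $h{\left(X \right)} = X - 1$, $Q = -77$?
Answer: $-228$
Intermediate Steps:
$h{\left(X \right)} = -1 + X$ ($h{\left(X \right)} = X - 1 = -1 + X$)
$J = -8$ ($J = -77 + 69 = -8$)
$\left(J + h{\left(7 - 1 \right)}\right) \left(48 + 28\right) = \left(-8 + \left(-1 + \left(7 - 1\right)\right)\right) \left(48 + 28\right) = \left(-8 + \left(-1 + \left(7 - 1\right)\right)\right) 76 = \left(-8 + \left(-1 + 6\right)\right) 76 = \left(-8 + 5\right) 76 = \left(-3\right) 76 = -228$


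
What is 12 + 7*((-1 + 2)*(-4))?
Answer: -16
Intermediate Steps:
12 + 7*((-1 + 2)*(-4)) = 12 + 7*(1*(-4)) = 12 + 7*(-4) = 12 - 28 = -16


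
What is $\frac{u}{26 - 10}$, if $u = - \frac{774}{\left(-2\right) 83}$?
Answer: $\frac{387}{1328} \approx 0.29142$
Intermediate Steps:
$u = \frac{387}{83}$ ($u = - \frac{774}{-166} = \left(-774\right) \left(- \frac{1}{166}\right) = \frac{387}{83} \approx 4.6627$)
$\frac{u}{26 - 10} = \frac{387}{83 \left(26 - 10\right)} = \frac{387}{83 \cdot 16} = \frac{387}{83} \cdot \frac{1}{16} = \frac{387}{1328}$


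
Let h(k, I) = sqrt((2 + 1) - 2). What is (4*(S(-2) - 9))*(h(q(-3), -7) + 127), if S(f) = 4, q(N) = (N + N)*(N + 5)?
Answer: -2560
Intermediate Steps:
q(N) = 2*N*(5 + N) (q(N) = (2*N)*(5 + N) = 2*N*(5 + N))
h(k, I) = 1 (h(k, I) = sqrt(3 - 2) = sqrt(1) = 1)
(4*(S(-2) - 9))*(h(q(-3), -7) + 127) = (4*(4 - 9))*(1 + 127) = (4*(-5))*128 = -20*128 = -2560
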